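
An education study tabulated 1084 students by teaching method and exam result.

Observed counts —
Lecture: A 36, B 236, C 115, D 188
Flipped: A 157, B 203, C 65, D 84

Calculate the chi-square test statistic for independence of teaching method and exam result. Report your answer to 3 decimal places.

128.452

Row totals: 575, 509. Column totals: 193, 439, 180, 272. Grand total N = 1084.
Expected counts (row total × column total / N):
  Lecture, A: 575×193/1084 = 102.3755
  Lecture, B: 575×439/1084 = 232.8644
  Lecture, C: 575×180/1084 = 95.4797
  Lecture, D: 575×272/1084 = 144.2804
  Flipped, A: 509×193/1084 = 90.6245
  Flipped, B: 509×439/1084 = 206.1356
  Flipped, C: 509×180/1084 = 84.5203
  Flipped, D: 509×272/1084 = 127.7196
Contributions (O − E)²/E:
  (36 − 102.3755)²/102.3755 = 43.0348
  (236 − 232.8644)²/232.8644 = 0.0422
  (115 − 95.4797)²/95.4797 = 3.9908
  (188 − 144.2804)²/144.2804 = 13.2478
  (157 − 90.6245)²/90.6245 = 48.6150
  (203 − 206.1356)²/206.1356 = 0.0477
  (65 − 84.5203)²/84.5203 = 4.5083
  (84 − 127.7196)²/127.7196 = 14.9656
χ² = 43.0348 + 0.0422 + 3.9908 + 13.2478 + 48.6150 + 0.0477 + 4.5083 + 14.9656 = 128.452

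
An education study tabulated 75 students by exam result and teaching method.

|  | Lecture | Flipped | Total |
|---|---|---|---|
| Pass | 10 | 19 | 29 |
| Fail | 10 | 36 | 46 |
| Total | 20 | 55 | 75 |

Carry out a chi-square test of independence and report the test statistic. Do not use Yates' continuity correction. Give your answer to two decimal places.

1.48

Grand total N = 75.
Expected counts (row total × column total / N):
  Pass, Lecture: 29×20/75 = 7.733
  Pass, Flipped: 29×55/75 = 21.267
  Fail, Lecture: 46×20/75 = 12.267
  Fail, Flipped: 46×55/75 = 33.733
Contributions (O − E)²/E:
  (10 − 7.733)²/7.733 = 0.6646
  (19 − 21.267)²/21.267 = 0.2417
  (10 − 12.267)²/12.267 = 0.4190
  (36 − 33.733)²/33.733 = 0.1524
χ² = 0.6646 + 0.2417 + 0.4190 + 0.1524 = 1.48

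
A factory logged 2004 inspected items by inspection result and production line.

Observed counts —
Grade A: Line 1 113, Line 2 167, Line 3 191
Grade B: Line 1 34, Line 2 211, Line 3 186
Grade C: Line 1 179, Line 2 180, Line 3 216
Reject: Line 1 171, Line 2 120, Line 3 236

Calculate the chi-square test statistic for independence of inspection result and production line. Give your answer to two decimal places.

125.10

Row totals: 471, 431, 575, 527. Column totals: 497, 678, 829. Grand total N = 2004.
Expected counts (row total × column total / N):
  Grade A, Line 1: 471×497/2004 = 116.810
  Grade A, Line 2: 471×678/2004 = 159.350
  Grade A, Line 3: 471×829/2004 = 194.840
  Grade B, Line 1: 431×497/2004 = 106.890
  Grade B, Line 2: 431×678/2004 = 145.817
  Grade B, Line 3: 431×829/2004 = 178.293
  Grade C, Line 1: 575×497/2004 = 142.602
  Grade C, Line 2: 575×678/2004 = 194.536
  Grade C, Line 3: 575×829/2004 = 237.862
  Reject, Line 1: 527×497/2004 = 130.698
  Reject, Line 2: 527×678/2004 = 178.296
  Reject, Line 3: 527×829/2004 = 218.005
Contributions (O − E)²/E:
  (113 − 116.810)²/116.810 = 0.1243
  (167 − 159.350)²/159.350 = 0.3673
  (191 − 194.840)²/194.840 = 0.0757
  (34 − 106.890)²/106.890 = 49.7049
  (211 − 145.817)²/145.817 = 29.1381
  (186 − 178.293)²/178.293 = 0.3331
  (179 − 142.602)²/142.602 = 9.2903
  (180 − 194.536)²/194.536 = 1.0862
  (216 − 237.862)²/237.862 = 2.0093
  (171 − 130.698)²/130.698 = 12.4275
  (120 − 178.296)²/178.296 = 19.0606
  (236 − 218.005)²/218.005 = 1.4854
χ² = 0.1243 + 0.3673 + 0.0757 + 49.7049 + 29.1381 + 0.3331 + 9.2903 + 1.0862 + 2.0093 + 12.4275 + 19.0606 + 1.4854 = 125.10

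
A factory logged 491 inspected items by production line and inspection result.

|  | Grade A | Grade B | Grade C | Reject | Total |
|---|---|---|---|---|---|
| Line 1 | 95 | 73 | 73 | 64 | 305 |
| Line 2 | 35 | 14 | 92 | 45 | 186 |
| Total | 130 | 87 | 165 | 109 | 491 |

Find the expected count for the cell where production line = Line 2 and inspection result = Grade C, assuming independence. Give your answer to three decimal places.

Row total (Line 2) = 186; column total (Grade C) = 165; grand total N = 491.
Expected count = (row total × column total) / N = 186 × 165 / 491 = 62.505.

62.505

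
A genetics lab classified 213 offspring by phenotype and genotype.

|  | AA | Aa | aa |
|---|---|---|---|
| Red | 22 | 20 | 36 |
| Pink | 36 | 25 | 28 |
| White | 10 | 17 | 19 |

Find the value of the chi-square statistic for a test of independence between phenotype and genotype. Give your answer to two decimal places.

7.57

Row totals: 78, 89, 46. Column totals: 68, 62, 83. Grand total N = 213.
Expected counts (row total × column total / N):
  Red, AA: 78×68/213 = 24.901
  Red, Aa: 78×62/213 = 22.704
  Red, aa: 78×83/213 = 30.394
  Pink, AA: 89×68/213 = 28.413
  Pink, Aa: 89×62/213 = 25.906
  Pink, aa: 89×83/213 = 34.681
  White, AA: 46×68/213 = 14.685
  White, Aa: 46×62/213 = 13.390
  White, aa: 46×83/213 = 17.925
Contributions (O − E)²/E:
  (22 − 24.901)²/24.901 = 0.3380
  (20 − 22.704)²/22.704 = 0.3220
  (36 − 30.394)²/30.394 = 1.0340
  (36 − 28.413)²/28.413 = 2.0259
  (25 − 25.906)²/25.906 = 0.0317
  (28 − 34.681)²/34.681 = 1.2870
  (10 − 14.685)²/14.685 = 1.4947
  (17 − 13.390)²/13.390 = 0.9733
  (19 − 17.925)²/17.925 = 0.0645
χ² = 0.3380 + 0.3220 + 1.0340 + 2.0259 + 0.0317 + 1.2870 + 1.4947 + 0.9733 + 0.0645 = 7.57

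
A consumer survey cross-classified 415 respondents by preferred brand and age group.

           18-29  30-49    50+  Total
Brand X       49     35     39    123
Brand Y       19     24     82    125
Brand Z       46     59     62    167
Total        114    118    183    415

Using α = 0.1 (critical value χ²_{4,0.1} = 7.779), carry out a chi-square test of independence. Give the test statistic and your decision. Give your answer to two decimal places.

39.47; reject H₀

Grand total N = 415.
Expected counts (row total × column total / N):
  Brand X, 18-29: 123×114/415 = 33.788
  Brand X, 30-49: 123×118/415 = 34.973
  Brand X, 50+: 123×183/415 = 54.239
  Brand Y, 18-29: 125×114/415 = 34.337
  Brand Y, 30-49: 125×118/415 = 35.542
  Brand Y, 50+: 125×183/415 = 55.120
  Brand Z, 18-29: 167×114/415 = 45.875
  Brand Z, 30-49: 167×118/415 = 47.484
  Brand Z, 50+: 167×183/415 = 73.641
Contributions (O − E)²/E:
  (49 − 33.788)²/33.788 = 6.8487
  (35 − 34.973)²/34.973 = 0.0000
  (39 − 54.239)²/54.239 = 4.2816
  (19 − 34.337)²/34.337 = 6.8504
  (24 − 35.542)²/35.542 = 3.7482
  (82 − 55.120)²/55.120 = 13.1084
  (46 − 45.875)²/45.875 = 0.0003
  (59 − 47.484)²/47.484 = 2.7929
  (62 − 73.641)²/73.641 = 1.8402
χ² = 6.8487 + 0.0000 + 4.2816 + 6.8504 + 3.7482 + 13.1084 + 0.0003 + 2.7929 + 1.8402 = 39.47
df = (3−1)(3−1) = 4. Since 39.47 > 7.779, reject the null hypothesis of independence at α = 0.1.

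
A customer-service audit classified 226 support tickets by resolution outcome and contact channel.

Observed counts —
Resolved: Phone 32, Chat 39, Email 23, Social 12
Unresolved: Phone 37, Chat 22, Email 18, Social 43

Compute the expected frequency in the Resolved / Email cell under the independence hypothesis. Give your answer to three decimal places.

Row total (Resolved) = 106; column total (Email) = 41; grand total N = 226.
Expected count = (row total × column total) / N = 106 × 41 / 226 = 19.230.

19.230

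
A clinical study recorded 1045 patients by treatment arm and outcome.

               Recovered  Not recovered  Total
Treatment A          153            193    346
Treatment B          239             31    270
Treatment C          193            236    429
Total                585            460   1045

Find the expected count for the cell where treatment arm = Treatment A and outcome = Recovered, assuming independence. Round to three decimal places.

193.694

Row total (Treatment A) = 346; column total (Recovered) = 585; grand total N = 1045.
Expected count = (row total × column total) / N = 346 × 585 / 1045 = 193.694.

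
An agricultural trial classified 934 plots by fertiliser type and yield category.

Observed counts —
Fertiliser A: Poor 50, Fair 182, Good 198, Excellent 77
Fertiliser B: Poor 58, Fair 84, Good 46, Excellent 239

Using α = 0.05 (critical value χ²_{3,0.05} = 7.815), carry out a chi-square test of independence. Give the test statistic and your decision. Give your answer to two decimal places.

209.12; reject H₀

Row totals: 507, 427. Column totals: 108, 266, 244, 316. Grand total N = 934.
Expected counts (row total × column total / N):
  Fertiliser A, Poor: 507×108/934 = 58.625
  Fertiliser A, Fair: 507×266/934 = 144.392
  Fertiliser A, Good: 507×244/934 = 132.450
  Fertiliser A, Excellent: 507×316/934 = 171.533
  Fertiliser B, Poor: 427×108/934 = 49.375
  Fertiliser B, Fair: 427×266/934 = 121.608
  Fertiliser B, Good: 427×244/934 = 111.550
  Fertiliser B, Excellent: 427×316/934 = 144.467
Contributions (O − E)²/E:
  (50 − 58.625)²/58.625 = 1.2689
  (182 − 144.392)²/144.392 = 9.7953
  (198 − 132.450)²/132.450 = 32.4409
  (77 − 171.533)²/171.533 = 52.0978
  (58 − 49.375)²/49.375 = 1.5066
  (84 − 121.608)²/121.608 = 11.6305
  (46 − 111.550)²/111.550 = 38.5191
  (239 − 144.467)²/144.467 = 61.8583
χ² = 1.2689 + 9.7953 + 32.4409 + 52.0978 + 1.5066 + 11.6305 + 38.5191 + 61.8583 = 209.12
df = (2−1)(4−1) = 3. Since 209.12 > 7.815, reject the null hypothesis of independence at α = 0.05.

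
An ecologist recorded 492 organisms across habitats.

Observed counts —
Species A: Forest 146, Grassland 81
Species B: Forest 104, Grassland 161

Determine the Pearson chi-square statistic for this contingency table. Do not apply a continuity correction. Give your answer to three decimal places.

30.751

Row totals: 227, 265. Column totals: 250, 242. Grand total N = 492.
Expected counts (row total × column total / N):
  Species A, Forest: 227×250/492 = 115.3455
  Species A, Grassland: 227×242/492 = 111.6545
  Species B, Forest: 265×250/492 = 134.6545
  Species B, Grassland: 265×242/492 = 130.3455
Contributions (O − E)²/E:
  (146 − 115.3455)²/115.3455 = 8.1468
  (81 − 111.6545)²/111.6545 = 8.4161
  (104 − 134.6545)²/134.6545 = 6.9786
  (161 − 130.3455)²/130.3455 = 7.2093
χ² = 8.1468 + 8.4161 + 6.9786 + 7.2093 = 30.751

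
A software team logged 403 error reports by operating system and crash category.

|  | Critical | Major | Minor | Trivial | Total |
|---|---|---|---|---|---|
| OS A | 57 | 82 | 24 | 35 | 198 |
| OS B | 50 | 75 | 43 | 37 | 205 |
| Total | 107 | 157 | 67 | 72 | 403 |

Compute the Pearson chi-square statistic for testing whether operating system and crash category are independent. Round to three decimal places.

Grand total N = 403.
Expected counts (row total × column total / N):
  OS A, Critical: 198×107/403 = 52.5707
  OS A, Major: 198×157/403 = 77.1365
  OS A, Minor: 198×67/403 = 32.9181
  OS A, Trivial: 198×72/403 = 35.3747
  OS B, Critical: 205×107/403 = 54.4293
  OS B, Major: 205×157/403 = 79.8635
  OS B, Minor: 205×67/403 = 34.0819
  OS B, Trivial: 205×72/403 = 36.6253
Contributions (O − E)²/E:
  (57 − 52.5707)²/52.5707 = 0.3732
  (82 − 77.1365)²/77.1365 = 0.3066
  (24 − 32.9181)²/32.9181 = 2.4161
  (35 − 35.3747)²/35.3747 = 0.0040
  (50 − 54.4293)²/54.4293 = 0.3604
  (75 − 79.8635)²/79.8635 = 0.2962
  (43 − 34.0819)²/34.0819 = 2.3336
  (37 − 36.6253)²/36.6253 = 0.0038
χ² = 0.3732 + 0.3066 + 2.4161 + 0.0040 + 0.3604 + 0.2962 + 2.3336 + 0.0038 = 6.094

6.094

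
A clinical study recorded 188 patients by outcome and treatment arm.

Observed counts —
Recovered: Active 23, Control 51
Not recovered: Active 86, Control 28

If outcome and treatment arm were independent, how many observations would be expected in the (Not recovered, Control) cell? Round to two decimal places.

Row total (Not recovered) = 114; column total (Control) = 79; grand total N = 188.
Expected count = (row total × column total) / N = 114 × 79 / 188 = 47.90.

47.90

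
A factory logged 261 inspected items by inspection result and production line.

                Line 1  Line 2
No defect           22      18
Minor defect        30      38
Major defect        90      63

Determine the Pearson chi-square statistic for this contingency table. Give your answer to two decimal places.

Row totals: 40, 68, 153. Column totals: 142, 119. Grand total N = 261.
Expected counts (row total × column total / N):
  No defect, Line 1: 40×142/261 = 21.762
  No defect, Line 2: 40×119/261 = 18.238
  Minor defect, Line 1: 68×142/261 = 36.996
  Minor defect, Line 2: 68×119/261 = 31.004
  Major defect, Line 1: 153×142/261 = 83.241
  Major defect, Line 2: 153×119/261 = 69.759
Contributions (O − E)²/E:
  (22 − 21.762)²/21.762 = 0.0026
  (18 − 18.238)²/18.238 = 0.0031
  (30 − 36.996)²/36.996 = 1.3230
  (38 − 31.004)²/31.004 = 1.5786
  (90 − 83.241)²/83.241 = 0.5488
  (63 − 69.759)²/69.759 = 0.6549
χ² = 0.0026 + 0.0031 + 1.3230 + 1.5786 + 0.5488 + 0.6549 = 4.11

4.11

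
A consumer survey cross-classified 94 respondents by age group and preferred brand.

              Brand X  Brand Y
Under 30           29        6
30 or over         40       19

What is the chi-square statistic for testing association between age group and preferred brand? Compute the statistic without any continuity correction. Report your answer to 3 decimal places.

2.552

Row totals: 35, 59. Column totals: 69, 25. Grand total N = 94.
Expected counts (row total × column total / N):
  Under 30, Brand X: 35×69/94 = 25.6915
  Under 30, Brand Y: 35×25/94 = 9.3085
  30 or over, Brand X: 59×69/94 = 43.3085
  30 or over, Brand Y: 59×25/94 = 15.6915
Contributions (O − E)²/E:
  (29 − 25.6915)²/25.6915 = 0.4261
  (6 − 9.3085)²/9.3085 = 1.1759
  (40 − 43.3085)²/43.3085 = 0.2527
  (19 − 15.6915)²/15.6915 = 0.6976
χ² = 0.4261 + 1.1759 + 0.2527 + 0.6976 = 2.552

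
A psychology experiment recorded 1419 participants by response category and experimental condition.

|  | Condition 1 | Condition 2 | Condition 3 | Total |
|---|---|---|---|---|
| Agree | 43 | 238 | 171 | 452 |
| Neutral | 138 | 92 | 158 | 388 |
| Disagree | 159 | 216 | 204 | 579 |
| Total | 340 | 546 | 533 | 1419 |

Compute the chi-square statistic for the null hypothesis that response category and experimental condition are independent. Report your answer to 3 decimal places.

111.830

Grand total N = 1419.
Expected counts (row total × column total / N):
  Agree, Condition 1: 452×340/1419 = 108.3016
  Agree, Condition 2: 452×546/1419 = 173.9197
  Agree, Condition 3: 452×533/1419 = 169.7787
  Neutral, Condition 1: 388×340/1419 = 92.9669
  Neutral, Condition 2: 388×546/1419 = 149.2939
  Neutral, Condition 3: 388×533/1419 = 145.7393
  Disagree, Condition 1: 579×340/1419 = 138.7315
  Disagree, Condition 2: 579×546/1419 = 222.7865
  Disagree, Condition 3: 579×533/1419 = 217.4820
Contributions (O − E)²/E:
  (43 − 108.3016)²/108.3016 = 39.3743
  (238 − 173.9197)²/173.9197 = 23.6102
  (171 − 169.7787)²/169.7787 = 0.0088
  (138 − 92.9669)²/92.9669 = 21.8140
  (92 − 149.2939)²/149.2939 = 21.9874
  (158 − 145.7393)²/145.7393 = 1.0315
  (159 − 138.7315)²/138.7315 = 2.9612
  (216 − 222.7865)²/222.7865 = 0.2067
  (204 − 217.4820)²/217.4820 = 0.8358
χ² = 39.3743 + 23.6102 + 0.0088 + 21.8140 + 21.9874 + 1.0315 + 2.9612 + 0.2067 + 0.8358 = 111.830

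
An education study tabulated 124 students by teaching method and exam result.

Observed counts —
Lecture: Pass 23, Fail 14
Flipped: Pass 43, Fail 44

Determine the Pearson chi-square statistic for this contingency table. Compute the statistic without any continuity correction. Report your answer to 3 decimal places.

Row totals: 37, 87. Column totals: 66, 58. Grand total N = 124.
Expected counts (row total × column total / N):
  Lecture, Pass: 37×66/124 = 19.6935
  Lecture, Fail: 37×58/124 = 17.3065
  Flipped, Pass: 87×66/124 = 46.3065
  Flipped, Fail: 87×58/124 = 40.6935
Contributions (O − E)²/E:
  (23 − 19.6935)²/19.6935 = 0.5552
  (14 − 17.3065)²/17.3065 = 0.6317
  (43 − 46.3065)²/46.3065 = 0.2361
  (44 − 40.6935)²/40.6935 = 0.2687
χ² = 0.5552 + 0.6317 + 0.2361 + 0.2687 = 1.692

1.692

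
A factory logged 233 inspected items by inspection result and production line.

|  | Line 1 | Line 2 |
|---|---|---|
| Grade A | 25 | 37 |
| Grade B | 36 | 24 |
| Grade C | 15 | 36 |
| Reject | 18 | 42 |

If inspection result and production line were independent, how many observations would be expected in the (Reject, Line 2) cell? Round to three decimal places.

35.794

Row total (Reject) = 60; column total (Line 2) = 139; grand total N = 233.
Expected count = (row total × column total) / N = 60 × 139 / 233 = 35.794.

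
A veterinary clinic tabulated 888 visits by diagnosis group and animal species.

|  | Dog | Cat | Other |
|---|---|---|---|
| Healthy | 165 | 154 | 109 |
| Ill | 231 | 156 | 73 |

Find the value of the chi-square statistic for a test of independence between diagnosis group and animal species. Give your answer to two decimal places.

17.00

Row totals: 428, 460. Column totals: 396, 310, 182. Grand total N = 888.
Expected counts (row total × column total / N):
  Healthy, Dog: 428×396/888 = 190.865
  Healthy, Cat: 428×310/888 = 149.414
  Healthy, Other: 428×182/888 = 87.721
  Ill, Dog: 460×396/888 = 205.135
  Ill, Cat: 460×310/888 = 160.586
  Ill, Other: 460×182/888 = 94.279
Contributions (O − E)²/E:
  (165 − 190.865)²/190.865 = 3.5051
  (154 − 149.414)²/149.414 = 0.1408
  (109 − 87.721)²/87.721 = 5.1618
  (231 − 205.135)²/205.135 = 3.2613
  (156 − 160.586)²/160.586 = 0.1310
  (73 − 94.279)²/94.279 = 4.8027
χ² = 3.5051 + 0.1408 + 5.1618 + 3.2613 + 0.1310 + 4.8027 = 17.00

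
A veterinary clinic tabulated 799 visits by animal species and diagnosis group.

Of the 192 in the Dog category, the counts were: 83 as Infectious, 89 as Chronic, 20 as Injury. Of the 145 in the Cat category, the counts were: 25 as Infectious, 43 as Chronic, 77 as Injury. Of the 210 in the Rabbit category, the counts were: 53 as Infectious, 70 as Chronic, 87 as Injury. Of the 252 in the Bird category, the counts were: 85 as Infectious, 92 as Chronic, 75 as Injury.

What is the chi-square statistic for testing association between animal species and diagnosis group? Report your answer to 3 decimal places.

82.190

Row totals: 192, 145, 210, 252. Column totals: 246, 294, 259. Grand total N = 799.
Expected counts (row total × column total / N):
  Dog, Infectious: 192×246/799 = 59.1139
  Dog, Chronic: 192×294/799 = 70.6483
  Dog, Injury: 192×259/799 = 62.2378
  Cat, Infectious: 145×246/799 = 44.6433
  Cat, Chronic: 145×294/799 = 53.3542
  Cat, Injury: 145×259/799 = 47.0025
  Rabbit, Infectious: 210×246/799 = 64.6558
  Rabbit, Chronic: 210×294/799 = 77.2716
  Rabbit, Injury: 210×259/799 = 68.0726
  Bird, Infectious: 252×246/799 = 77.5870
  Bird, Chronic: 252×294/799 = 92.7259
  Bird, Injury: 252×259/799 = 81.6871
Contributions (O − E)²/E:
  (83 − 59.1139)²/59.1139 = 9.6516
  (89 − 70.6483)²/70.6483 = 4.7671
  (20 − 62.2378)²/62.2378 = 28.6648
  (25 − 44.6433)²/44.6433 = 8.6432
  (43 − 53.3542)²/53.3542 = 2.0094
  (77 − 47.0025)²/47.0025 = 19.1447
  (53 − 64.6558)²/64.6558 = 2.1012
  (70 − 77.2716)²/77.2716 = 0.6843
  (87 − 68.0726)²/68.0726 = 5.2627
  (85 − 77.5870)²/77.5870 = 0.7083
  (92 − 92.7259)²/92.7259 = 0.0057
  (75 − 81.6871)²/81.6871 = 0.5474
χ² = 9.6516 + 4.7671 + 28.6648 + 8.6432 + 2.0094 + 19.1447 + 2.1012 + 0.6843 + 5.2627 + 0.7083 + 0.0057 + 0.5474 = 82.190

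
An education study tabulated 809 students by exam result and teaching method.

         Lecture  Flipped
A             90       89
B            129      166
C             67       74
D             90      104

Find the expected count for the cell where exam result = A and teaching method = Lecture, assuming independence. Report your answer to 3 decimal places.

Row total (A) = 179; column total (Lecture) = 376; grand total N = 809.
Expected count = (row total × column total) / N = 179 × 376 / 809 = 83.194.

83.194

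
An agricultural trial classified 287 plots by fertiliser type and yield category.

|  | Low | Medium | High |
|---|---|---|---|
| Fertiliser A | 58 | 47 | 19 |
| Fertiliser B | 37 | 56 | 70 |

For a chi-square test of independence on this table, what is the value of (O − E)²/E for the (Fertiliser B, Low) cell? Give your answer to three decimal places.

5.328

Row total (Fertiliser B) = 163; column total (Low) = 95; N = 287.
Expected count E = 163 × 95 / 287 = 53.9547.
Contribution = (O − E)²/E = (37 − 53.9547)² / 53.9547 = 5.328.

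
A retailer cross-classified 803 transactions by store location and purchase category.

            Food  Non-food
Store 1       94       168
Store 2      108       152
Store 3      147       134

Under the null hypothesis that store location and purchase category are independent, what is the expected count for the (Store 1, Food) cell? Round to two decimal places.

113.87

Row total (Store 1) = 262; column total (Food) = 349; grand total N = 803.
Expected count = (row total × column total) / N = 262 × 349 / 803 = 113.87.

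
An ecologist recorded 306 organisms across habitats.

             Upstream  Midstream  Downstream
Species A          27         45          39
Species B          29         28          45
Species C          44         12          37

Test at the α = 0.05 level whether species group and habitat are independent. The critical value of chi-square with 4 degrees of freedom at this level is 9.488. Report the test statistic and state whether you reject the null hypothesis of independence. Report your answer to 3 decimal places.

24.034; reject H₀

Row totals: 111, 102, 93. Column totals: 100, 85, 121. Grand total N = 306.
Expected counts (row total × column total / N):
  Species A, Upstream: 111×100/306 = 36.27451
  Species A, Midstream: 111×85/306 = 30.83333
  Species A, Downstream: 111×121/306 = 43.89216
  Species B, Upstream: 102×100/306 = 33.33333
  Species B, Midstream: 102×85/306 = 28.33333
  Species B, Downstream: 102×121/306 = 40.33333
  Species C, Upstream: 93×100/306 = 30.39216
  Species C, Midstream: 93×85/306 = 25.83333
  Species C, Downstream: 93×121/306 = 36.77451
Contributions (O − E)²/E:
  (27 − 36.27451)²/36.27451 = 2.3713
  (45 − 30.83333)²/30.83333 = 6.5090
  (39 − 43.89216)²/43.89216 = 0.5453
  (29 − 33.33333)²/33.33333 = 0.5633
  (28 − 28.33333)²/28.33333 = 0.0039
  (45 − 40.33333)²/40.33333 = 0.5399
  (44 − 30.39216)²/30.39216 = 6.0928
  (12 − 25.83333)²/25.83333 = 7.4075
  (37 − 36.77451)²/36.77451 = 0.0014
χ² = 2.3713 + 6.5090 + 0.5453 + 0.5633 + 0.0039 + 0.5399 + 6.0928 + 7.4075 + 0.0014 = 24.034
df = (3−1)(3−1) = 4. Since 24.034 > 9.488, reject the null hypothesis of independence at α = 0.05.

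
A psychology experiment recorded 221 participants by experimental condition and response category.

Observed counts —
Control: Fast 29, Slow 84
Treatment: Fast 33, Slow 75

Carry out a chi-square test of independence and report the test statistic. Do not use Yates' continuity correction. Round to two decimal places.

Row totals: 113, 108. Column totals: 62, 159. Grand total N = 221.
Expected counts (row total × column total / N):
  Control, Fast: 113×62/221 = 31.701
  Control, Slow: 113×159/221 = 81.299
  Treatment, Fast: 108×62/221 = 30.299
  Treatment, Slow: 108×159/221 = 77.701
Contributions (O − E)²/E:
  (29 − 31.701)²/31.701 = 0.2301
  (84 − 81.299)²/81.299 = 0.0897
  (33 − 30.299)²/30.299 = 0.2408
  (75 − 77.701)²/77.701 = 0.0939
χ² = 0.2301 + 0.0897 + 0.2408 + 0.0939 = 0.65

0.65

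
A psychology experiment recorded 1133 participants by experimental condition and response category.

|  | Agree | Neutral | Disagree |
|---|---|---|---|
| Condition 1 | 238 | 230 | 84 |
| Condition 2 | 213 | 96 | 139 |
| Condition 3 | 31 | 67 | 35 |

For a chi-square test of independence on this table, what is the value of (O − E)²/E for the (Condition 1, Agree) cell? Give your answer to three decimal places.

Row total (Condition 1) = 552; column total (Agree) = 482; N = 1133.
Expected count E = 552 × 482 / 1133 = 234.8314.
Contribution = (O − E)²/E = (238 − 234.8314)² / 234.8314 = 0.043.

0.043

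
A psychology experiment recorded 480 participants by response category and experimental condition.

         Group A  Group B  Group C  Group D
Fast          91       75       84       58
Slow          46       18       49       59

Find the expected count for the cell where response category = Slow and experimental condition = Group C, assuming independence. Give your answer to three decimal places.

Row total (Slow) = 172; column total (Group C) = 133; grand total N = 480.
Expected count = (row total × column total) / N = 172 × 133 / 480 = 47.658.

47.658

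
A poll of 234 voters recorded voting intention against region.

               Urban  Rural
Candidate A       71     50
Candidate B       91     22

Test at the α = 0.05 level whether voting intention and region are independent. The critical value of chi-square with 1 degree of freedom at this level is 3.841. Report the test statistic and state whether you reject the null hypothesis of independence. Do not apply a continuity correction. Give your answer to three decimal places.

Row totals: 121, 113. Column totals: 162, 72. Grand total N = 234.
Expected counts (row total × column total / N):
  Candidate A, Urban: 121×162/234 = 83.7692
  Candidate A, Rural: 121×72/234 = 37.2308
  Candidate B, Urban: 113×162/234 = 78.2308
  Candidate B, Rural: 113×72/234 = 34.7692
Contributions (O − E)²/E:
  (71 − 83.7692)²/83.7692 = 1.9464
  (50 − 37.2308)²/37.2308 = 4.3795
  (91 − 78.2308)²/78.2308 = 2.0842
  (22 − 34.7692)²/34.7692 = 4.6896
χ² = 1.9464 + 4.3795 + 2.0842 + 4.6896 = 13.100
df = (2−1)(2−1) = 1. Since 13.100 > 3.841, reject the null hypothesis of independence at α = 0.05.

13.100; reject H₀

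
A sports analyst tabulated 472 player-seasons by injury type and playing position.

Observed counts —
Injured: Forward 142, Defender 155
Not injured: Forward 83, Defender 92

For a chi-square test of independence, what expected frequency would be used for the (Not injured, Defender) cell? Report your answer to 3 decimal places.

91.578

Row total (Not injured) = 175; column total (Defender) = 247; grand total N = 472.
Expected count = (row total × column total) / N = 175 × 247 / 472 = 91.578.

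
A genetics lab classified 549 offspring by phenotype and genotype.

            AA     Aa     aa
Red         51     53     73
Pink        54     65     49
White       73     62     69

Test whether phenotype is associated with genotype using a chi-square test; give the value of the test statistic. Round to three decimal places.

Row totals: 177, 168, 204. Column totals: 178, 180, 191. Grand total N = 549.
Expected counts (row total × column total / N):
  Red, AA: 177×178/549 = 57.3880
  Red, Aa: 177×180/549 = 58.0328
  Red, aa: 177×191/549 = 61.5792
  Pink, AA: 168×178/549 = 54.4699
  Pink, Aa: 168×180/549 = 55.0820
  Pink, aa: 168×191/549 = 58.4481
  White, AA: 204×178/549 = 66.1421
  White, Aa: 204×180/549 = 66.8852
  White, aa: 204×191/549 = 70.9727
Contributions (O − E)²/E:
  (51 − 57.3880)²/57.3880 = 0.7111
  (53 − 58.0328)²/58.0328 = 0.4365
  (73 − 61.5792)²/61.5792 = 2.1182
  (54 − 54.4699)²/54.4699 = 0.0041
  (65 − 55.0820)²/55.0820 = 1.7858
  (49 − 58.4481)²/58.4481 = 1.5273
  (73 − 66.1421)²/66.1421 = 0.7111
  (62 − 66.8852)²/66.8852 = 0.3568
  (69 − 70.9727)²/70.9727 = 0.0548
χ² = 0.7111 + 0.4365 + 2.1182 + 0.0041 + 1.7858 + 1.5273 + 0.7111 + 0.3568 + 0.0548 = 7.706

7.706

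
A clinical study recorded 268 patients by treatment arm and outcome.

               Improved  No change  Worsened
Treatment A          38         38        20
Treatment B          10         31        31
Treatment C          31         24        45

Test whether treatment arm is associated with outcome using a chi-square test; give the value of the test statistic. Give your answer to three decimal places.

24.172

Row totals: 96, 72, 100. Column totals: 79, 93, 96. Grand total N = 268.
Expected counts (row total × column total / N):
  Treatment A, Improved: 96×79/268 = 28.2985
  Treatment A, No change: 96×93/268 = 33.3134
  Treatment A, Worsened: 96×96/268 = 34.3881
  Treatment B, Improved: 72×79/268 = 21.2239
  Treatment B, No change: 72×93/268 = 24.9851
  Treatment B, Worsened: 72×96/268 = 25.7910
  Treatment C, Improved: 100×79/268 = 29.4776
  Treatment C, No change: 100×93/268 = 34.7015
  Treatment C, Worsened: 100×96/268 = 35.8209
Contributions (O − E)²/E:
  (38 − 28.2985)²/28.2985 = 3.3259
  (38 − 33.3134)²/33.3134 = 0.6593
  (20 − 34.3881)²/34.3881 = 6.0200
  (10 − 21.2239)²/21.2239 = 5.9356
  (31 − 24.9851)²/24.9851 = 1.4480
  (31 − 25.7910)²/25.7910 = 1.0521
  (31 − 29.4776)²/29.4776 = 0.0786
  (24 − 34.7015)²/34.7015 = 3.3002
  (45 − 35.8209)²/35.8209 = 2.3521
χ² = 3.3259 + 0.6593 + 6.0200 + 5.9356 + 1.4480 + 1.0521 + 0.0786 + 3.3002 + 2.3521 = 24.172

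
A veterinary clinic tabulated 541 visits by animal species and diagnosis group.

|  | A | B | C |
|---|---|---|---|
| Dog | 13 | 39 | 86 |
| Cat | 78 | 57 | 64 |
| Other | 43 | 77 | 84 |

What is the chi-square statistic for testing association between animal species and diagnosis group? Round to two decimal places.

51.84

Row totals: 138, 199, 204. Column totals: 134, 173, 234. Grand total N = 541.
Expected counts (row total × column total / N):
  Dog, A: 138×134/541 = 34.181
  Dog, B: 138×173/541 = 44.129
  Dog, C: 138×234/541 = 59.689
  Cat, A: 199×134/541 = 49.290
  Cat, B: 199×173/541 = 63.636
  Cat, C: 199×234/541 = 86.074
  Other, A: 204×134/541 = 50.529
  Other, B: 204×173/541 = 65.235
  Other, C: 204×234/541 = 88.237
Contributions (O − E)²/E:
  (13 − 34.181)²/34.181 = 13.1253
  (39 − 44.129)²/44.129 = 0.5961
  (86 − 59.689)²/59.689 = 11.5979
  (78 − 49.290)²/49.290 = 16.7227
  (57 − 63.636)²/63.636 = 0.6920
  (64 − 86.074)²/86.074 = 5.6610
  (43 − 50.529)²/50.529 = 1.1218
  (77 − 65.235)²/65.235 = 2.1218
  (84 − 88.237)²/88.237 = 0.2035
χ² = 13.1253 + 0.5961 + 11.5979 + 16.7227 + 0.6920 + 5.6610 + 1.1218 + 2.1218 + 0.2035 = 51.84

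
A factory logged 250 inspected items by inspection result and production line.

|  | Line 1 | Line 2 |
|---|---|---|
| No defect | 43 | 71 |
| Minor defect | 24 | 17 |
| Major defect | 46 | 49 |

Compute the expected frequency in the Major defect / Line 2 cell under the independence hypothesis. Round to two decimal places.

52.06

Row total (Major defect) = 95; column total (Line 2) = 137; grand total N = 250.
Expected count = (row total × column total) / N = 95 × 137 / 250 = 52.06.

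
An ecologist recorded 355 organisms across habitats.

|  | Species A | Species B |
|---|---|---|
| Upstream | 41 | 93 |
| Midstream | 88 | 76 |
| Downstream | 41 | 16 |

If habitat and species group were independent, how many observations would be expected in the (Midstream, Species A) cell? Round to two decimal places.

Row total (Midstream) = 164; column total (Species A) = 170; grand total N = 355.
Expected count = (row total × column total) / N = 164 × 170 / 355 = 78.54.

78.54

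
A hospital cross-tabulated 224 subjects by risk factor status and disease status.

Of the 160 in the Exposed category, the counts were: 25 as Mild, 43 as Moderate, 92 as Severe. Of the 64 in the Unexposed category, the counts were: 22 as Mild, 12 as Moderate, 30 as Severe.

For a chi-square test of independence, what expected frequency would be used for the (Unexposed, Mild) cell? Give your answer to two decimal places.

13.43

Row total (Unexposed) = 64; column total (Mild) = 47; grand total N = 224.
Expected count = (row total × column total) / N = 64 × 47 / 224 = 13.43.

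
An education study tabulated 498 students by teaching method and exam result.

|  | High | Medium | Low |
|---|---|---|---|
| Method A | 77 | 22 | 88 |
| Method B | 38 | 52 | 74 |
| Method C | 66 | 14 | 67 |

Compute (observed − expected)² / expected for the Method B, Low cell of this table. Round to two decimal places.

0.03

Row total (Method B) = 164; column total (Low) = 229; N = 498.
Expected count E = 164 × 229 / 498 = 75.414.
Contribution = (O − E)²/E = (74 − 75.414)² / 75.414 = 0.03.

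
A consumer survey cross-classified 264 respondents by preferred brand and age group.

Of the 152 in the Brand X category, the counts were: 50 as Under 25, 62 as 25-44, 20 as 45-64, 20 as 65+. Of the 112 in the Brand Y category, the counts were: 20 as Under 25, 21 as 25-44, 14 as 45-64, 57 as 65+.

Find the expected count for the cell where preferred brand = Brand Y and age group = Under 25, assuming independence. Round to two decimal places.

29.70

Row total (Brand Y) = 112; column total (Under 25) = 70; grand total N = 264.
Expected count = (row total × column total) / N = 112 × 70 / 264 = 29.70.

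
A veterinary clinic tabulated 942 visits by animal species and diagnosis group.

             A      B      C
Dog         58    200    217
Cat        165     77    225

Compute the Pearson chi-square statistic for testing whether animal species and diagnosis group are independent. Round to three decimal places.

Row totals: 475, 467. Column totals: 223, 277, 442. Grand total N = 942.
Expected counts (row total × column total / N):
  Dog, A: 475×223/942 = 112.4469
  Dog, B: 475×277/942 = 139.6762
  Dog, C: 475×442/942 = 222.8769
  Cat, A: 467×223/942 = 110.5531
  Cat, B: 467×277/942 = 137.3238
  Cat, C: 467×442/942 = 219.1231
Contributions (O − E)²/E:
  (58 − 112.4469)²/112.4469 = 26.3632
  (200 − 139.6762)²/139.6762 = 26.0528
  (217 − 222.8769)²/222.8769 = 0.1550
  (165 − 110.5531)²/110.5531 = 26.8149
  (77 − 137.3238)²/137.3238 = 26.4991
  (225 − 219.1231)²/219.1231 = 0.1576
χ² = 26.3632 + 26.0528 + 0.1550 + 26.8149 + 26.4991 + 0.1576 = 106.043

106.043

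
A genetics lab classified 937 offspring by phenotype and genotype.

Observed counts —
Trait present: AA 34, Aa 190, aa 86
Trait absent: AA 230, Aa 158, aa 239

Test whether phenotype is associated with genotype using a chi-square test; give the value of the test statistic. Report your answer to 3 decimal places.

Row totals: 310, 627. Column totals: 264, 348, 325. Grand total N = 937.
Expected counts (row total × column total / N):
  Trait present, AA: 310×264/937 = 87.3426
  Trait present, Aa: 310×348/937 = 115.1334
  Trait present, aa: 310×325/937 = 107.5240
  Trait absent, AA: 627×264/937 = 176.6574
  Trait absent, Aa: 627×348/937 = 232.8666
  Trait absent, aa: 627×325/937 = 217.4760
Contributions (O − E)²/E:
  (34 − 87.3426)²/87.3426 = 32.5778
  (190 − 115.1334)²/115.1334 = 48.6827
  (86 − 107.5240)²/107.5240 = 4.3086
  (230 − 176.6574)²/176.6574 = 16.1071
  (158 − 232.8666)²/232.8666 = 24.0696
  (239 − 217.4760)²/217.4760 = 2.1303
χ² = 32.5778 + 48.6827 + 4.3086 + 16.1071 + 24.0696 + 2.1303 = 127.876

127.876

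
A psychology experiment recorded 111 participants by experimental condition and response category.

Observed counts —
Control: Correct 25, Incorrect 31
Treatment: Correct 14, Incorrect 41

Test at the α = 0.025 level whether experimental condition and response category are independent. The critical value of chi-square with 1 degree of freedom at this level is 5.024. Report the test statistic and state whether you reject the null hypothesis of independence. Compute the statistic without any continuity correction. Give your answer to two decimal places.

Row totals: 56, 55. Column totals: 39, 72. Grand total N = 111.
Expected counts (row total × column total / N):
  Control, Correct: 56×39/111 = 19.676
  Control, Incorrect: 56×72/111 = 36.324
  Treatment, Correct: 55×39/111 = 19.324
  Treatment, Incorrect: 55×72/111 = 35.676
Contributions (O − E)²/E:
  (25 − 19.676)²/19.676 = 1.4406
  (31 − 36.324)²/36.324 = 0.7803
  (14 − 19.324)²/19.324 = 1.4668
  (41 − 35.676)²/35.676 = 0.7945
χ² = 1.4406 + 0.7803 + 1.4668 + 0.7945 = 4.48
df = (2−1)(2−1) = 1. Since 4.48 < 5.024, fail to reject the null hypothesis of independence at α = 0.025.

4.48; fail to reject H₀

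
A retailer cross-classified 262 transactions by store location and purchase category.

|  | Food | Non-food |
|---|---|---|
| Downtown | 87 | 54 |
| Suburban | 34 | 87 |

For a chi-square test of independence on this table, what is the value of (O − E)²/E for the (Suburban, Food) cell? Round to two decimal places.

Row total (Suburban) = 121; column total (Food) = 121; N = 262.
Expected count E = 121 × 121 / 262 = 55.882.
Contribution = (O − E)²/E = (34 − 55.882)² / 55.882 = 8.57.

8.57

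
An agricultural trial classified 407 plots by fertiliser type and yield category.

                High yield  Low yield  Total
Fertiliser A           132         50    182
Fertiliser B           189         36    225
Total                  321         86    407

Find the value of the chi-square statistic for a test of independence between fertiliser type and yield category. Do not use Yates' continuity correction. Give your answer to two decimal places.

Grand total N = 407.
Expected counts (row total × column total / N):
  Fertiliser A, High yield: 182×321/407 = 143.543
  Fertiliser A, Low yield: 182×86/407 = 38.457
  Fertiliser B, High yield: 225×321/407 = 177.457
  Fertiliser B, Low yield: 225×86/407 = 47.543
Contributions (O − E)²/E:
  (132 − 143.543)²/143.543 = 0.9282
  (50 − 38.457)²/38.457 = 3.4647
  (189 − 177.457)²/177.457 = 0.7508
  (36 − 47.543)²/47.543 = 2.8025
χ² = 0.9282 + 3.4647 + 0.7508 + 2.8025 = 7.95

7.95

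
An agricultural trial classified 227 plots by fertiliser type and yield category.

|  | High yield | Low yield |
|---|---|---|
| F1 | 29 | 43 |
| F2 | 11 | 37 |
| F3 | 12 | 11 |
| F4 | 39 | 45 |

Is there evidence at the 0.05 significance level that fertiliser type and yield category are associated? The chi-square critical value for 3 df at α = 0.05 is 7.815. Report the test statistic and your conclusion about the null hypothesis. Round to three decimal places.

8.699; reject H₀

Row totals: 72, 48, 23, 84. Column totals: 91, 136. Grand total N = 227.
Expected counts (row total × column total / N):
  F1, High yield: 72×91/227 = 28.8634
  F1, Low yield: 72×136/227 = 43.1366
  F2, High yield: 48×91/227 = 19.2423
  F2, Low yield: 48×136/227 = 28.7577
  F3, High yield: 23×91/227 = 9.2203
  F3, Low yield: 23×136/227 = 13.7797
  F4, High yield: 84×91/227 = 33.6740
  F4, Low yield: 84×136/227 = 50.3260
Contributions (O − E)²/E:
  (29 − 28.8634)²/28.8634 = 0.0006
  (43 − 43.1366)²/43.1366 = 0.0004
  (11 − 19.2423)²/19.2423 = 3.5305
  (37 − 28.7577)²/28.7577 = 2.3623
  (12 − 9.2203)²/9.2203 = 0.8380
  (11 − 13.7797)²/13.7797 = 0.5607
  (39 − 33.6740)²/33.6740 = 0.8424
  (45 − 50.3260)²/50.3260 = 0.5637
χ² = 0.0006 + 0.0004 + 3.5305 + 2.3623 + 0.8380 + 0.5607 + 0.8424 + 0.5637 = 8.699
df = (4−1)(2−1) = 3. Since 8.699 > 7.815, reject the null hypothesis of independence at α = 0.05.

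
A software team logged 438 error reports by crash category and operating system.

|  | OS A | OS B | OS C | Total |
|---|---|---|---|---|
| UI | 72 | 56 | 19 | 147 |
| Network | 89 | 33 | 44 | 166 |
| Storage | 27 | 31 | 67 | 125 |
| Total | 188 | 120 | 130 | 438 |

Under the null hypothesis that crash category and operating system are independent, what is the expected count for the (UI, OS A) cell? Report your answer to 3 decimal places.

63.096

Row total (UI) = 147; column total (OS A) = 188; grand total N = 438.
Expected count = (row total × column total) / N = 147 × 188 / 438 = 63.096.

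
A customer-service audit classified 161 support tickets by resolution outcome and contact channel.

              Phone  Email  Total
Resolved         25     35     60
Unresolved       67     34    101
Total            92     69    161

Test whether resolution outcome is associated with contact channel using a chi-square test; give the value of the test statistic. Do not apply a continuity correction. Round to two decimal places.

Grand total N = 161.
Expected counts (row total × column total / N):
  Resolved, Phone: 60×92/161 = 34.2857
  Resolved, Email: 60×69/161 = 25.7143
  Unresolved, Phone: 101×92/161 = 57.7143
  Unresolved, Email: 101×69/161 = 43.2857
Contributions (O − E)²/E:
  (25 − 34.2857)²/34.2857 = 2.5149
  (35 − 25.7143)²/25.7143 = 3.3532
  (67 − 57.7143)²/57.7143 = 1.4940
  (34 − 43.2857)²/43.2857 = 1.9920
χ² = 2.5149 + 3.3532 + 1.4940 + 1.9920 = 9.35

9.35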